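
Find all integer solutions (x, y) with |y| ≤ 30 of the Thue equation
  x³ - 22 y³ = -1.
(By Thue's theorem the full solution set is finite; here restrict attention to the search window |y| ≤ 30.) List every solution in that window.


The equation is x³ - 22y³ = -1. For fixed y, x³ = 22·y³ − 1, so a solution requires the RHS to be a perfect cube.
Strategy: iterate y from -30 to 30, compute RHS = 22·y³ − 1, and check whether it is a (positive or negative) perfect cube.
Check small values of y:
  y = 0: RHS = -1 = (-1)³ ⇒ x = -1 works.
  y = 1: RHS = 21 is not a perfect cube.
  y = -1: RHS = -23 is not a perfect cube.
  y = 2: RHS = 175 is not a perfect cube.
  y = -2: RHS = -177 is not a perfect cube.
  y = 3: RHS = 593 is not a perfect cube.
  y = -3: RHS = -595 is not a perfect cube.
Continuing the search up to |y| = 30 finds no further solutions beyond those listed.
Collected solutions: (-1, 0).

Solutions (with |y| ≤ 30): (-1, 0).


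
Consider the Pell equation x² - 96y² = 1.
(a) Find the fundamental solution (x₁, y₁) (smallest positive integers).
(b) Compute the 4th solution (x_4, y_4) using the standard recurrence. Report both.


Step 1: Find the fundamental solution (x₁, y₁) of x² - 96y² = 1.
  Expand √96 as a continued fraction. a₀ = ⌊√96⌋ = 9; iterate m_{k+1} = d_k·a_k − m_k, d_{k+1} = (96 − m_{k+1}²)/d_k, a_{k+1} = ⌊(a₀ + m_{k+1})/d_{k+1}⌋ (starting m₀ = 0, d₀ = 1), with convergents p_k = a_k·p_{k-1} + p_{k-2}, q_k = a_k·q_{k-1} + q_{k-2} (p₋₁ = 1, q₋₁ = 0):
  k = 0: a₀ = 9; p₀/q₀ = 9/1; p₀² − 96·q₀² = 81 − 96 = -15.
  k = 1: m = 9, d = 15, a = ⌊(9 + 9)/15⌋ = 1; p/q = (1·9 + 1)/(1·1 + 0) = 10/1; p² − 96·q² = 100 − 96 = 4.
  k = 2: m = 6, d = 4, a = ⌊(9 + 6)/4⌋ = 3; p/q = (3·10 + 9)/(3·1 + 1) = 39/4; p² − 96·q² = 1521 − 1536 = -15.
  k = 3: m = 6, d = 15, a = ⌊(9 + 6)/15⌋ = 1; p/q = (1·39 + 10)/(1·4 + 1) = 49/5; p² − 96·q² = 2401 − 2400 = 1.
  The first convergent with p² − 96·q² = 1 gives the fundamental solution (x₁, y₁) = (49, 5).
Step 2: Apply the recurrence (x_{n+1}, y_{n+1}) = (x₁x_n + 96y₁y_n, x₁y_n + y₁x_n) repeatedly.
  From (x_1, y_1) = (49, 5): x_2 = 49·49 + 96·5·5 = 4801; y_2 = 49·5 + 5·49 = 490.
  From (x_2, y_2) = (4801, 490): x_3 = 49·4801 + 96·5·490 = 470449; y_3 = 49·490 + 5·4801 = 48015.
  From (x_3, y_3) = (470449, 48015): x_4 = 49·470449 + 96·5·48015 = 46099201; y_4 = 49·48015 + 5·470449 = 4704980.
Step 3: Verify x_4² - 96·y_4² = 2125136332838401 - 2125136332838400 = 1 (should be 1). ✓

(x_1, y_1) = (49, 5); (x_4, y_4) = (46099201, 4704980).


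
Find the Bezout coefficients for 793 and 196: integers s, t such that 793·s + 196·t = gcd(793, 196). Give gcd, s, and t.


Euclidean algorithm on (793, 196) — divide until remainder is 0:
  793 = 4 · 196 + 9
  196 = 21 · 9 + 7
  9 = 1 · 7 + 2
  7 = 3 · 2 + 1
  2 = 2 · 1 + 0
gcd(793, 196) = 1.
Track Bezout coefficients alongside the remainders: start with r₀ = 793 = a·1 + b·0 (s = 1, t = 0) and r₁ = 196 = a·0 + b·1 (s = 0, t = 1); each new remainder r_{k+1} = r_{k-1} − q_k·r_k inherits s_{k+1} = s_{k-1} − q_k·s_k, t_{k+1} = t_{k-1} − q_k·t_k, so r_k = a·s_k + b·t_k at every step:
  q = 4: r = 9, s = 1 − 4·0 = 1, t = 0 − 4·1 = -4  (check: 793·1 + 196·(-4) = 9)
  q = 21: r = 7, s = 0 − 21·1 = -21, t = 1 − 21·(-4) = 85  (check: 793·(-21) + 196·85 = 7)
  q = 1: r = 2, s = 1 − 1·(-21) = 22, t = -4 − 1·85 = -89  (check: 793·22 + 196·(-89) = 2)
  q = 3: r = 1, s = -21 − 3·22 = -87, t = 85 − 3·(-89) = 352  (check: 793·(-87) + 196·352 = 1)
The row with r = 1 (the gcd) gives the Bezout coefficients s = -87, t = 352.
Result: 793 · (-87) + 196 · (352) = 1.

gcd(793, 196) = 1; s = -87, t = 352 (check: 793·(-87) + 196·352 = 1).


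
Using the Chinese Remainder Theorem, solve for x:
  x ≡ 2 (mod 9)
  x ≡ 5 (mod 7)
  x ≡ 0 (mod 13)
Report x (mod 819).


Moduli 9, 7, 13 are pairwise coprime; by CRT there is a unique solution modulo M = 9 · 7 · 13 = 819.
Solve pairwise, accumulating the modulus:
  Start with x ≡ 2 (mod 9).
  Combine with x ≡ 5 (mod 7): since gcd(9, 7) = 1, we get a unique residue mod 63.
    Write x = 2 + 9·t and substitute into x ≡ 5 (mod 7): 9·t ≡ 5 − 2 = 3 (mod 7).
    Reduce coefficients mod 7: 2·t ≡ 3 (mod 7).
    The inverse of 2 mod 7 is 4 (since 2·4 = 8 = 1·7 + 1), so t ≡ 4·3 = 12 ≡ 5 (mod 7).
    Then x = 2 + 9·5 = 47, valid modulo lcm(9, 7) = 63: x ≡ 47 (mod 63).
  Combine with x ≡ 0 (mod 13): since gcd(63, 13) = 1, we get a unique residue mod 819.
    Write x = 47 + 63·t and substitute into x ≡ 0 (mod 13): 63·t ≡ 0 − 47 = -47 (mod 13).
    Reduce coefficients mod 13: 11·t ≡ 5 (mod 13).
    The inverse of 11 mod 13 is 6 (since 11·6 = 66 = 5·13 + 1), so t ≡ 6·5 = 30 ≡ 4 (mod 13).
    Then x = 47 + 63·4 = 299, valid modulo lcm(63, 13) = 819: x ≡ 299 (mod 819).
Verify: 299 mod 9 = 2 ✓, 299 mod 7 = 5 ✓, 299 mod 13 = 0 ✓.

x ≡ 299 (mod 819).


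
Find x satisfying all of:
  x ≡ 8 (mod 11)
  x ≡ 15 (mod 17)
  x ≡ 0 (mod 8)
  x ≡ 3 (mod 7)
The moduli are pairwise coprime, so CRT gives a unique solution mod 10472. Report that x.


Product of moduli M = 11 · 17 · 8 · 7 = 10472.
Merge one congruence at a time:
  Start: x ≡ 8 (mod 11).
  Combine with x ≡ 15 (mod 17); new modulus lcm = 187.
    Write x = 8 + 11·t and substitute into x ≡ 15 (mod 17): 11·t ≡ 15 − 8 = 7 (mod 17).
    The inverse of 11 mod 17 is 14 (since 11·14 = 154 = 9·17 + 1), so t ≡ 14·7 = 98 ≡ 13 (mod 17).
    Then x = 8 + 11·13 = 151, valid modulo lcm(11, 17) = 187: x ≡ 151 (mod 187).
  Combine with x ≡ 0 (mod 8); new modulus lcm = 1496.
    Write x = 151 + 187·t and substitute into x ≡ 0 (mod 8): 187·t ≡ 0 − 151 = -151 (mod 8).
    Reduce coefficients mod 8: 3·t ≡ 1 (mod 8).
    The inverse of 3 mod 8 is 3 (since 3·3 = 9 = 1·8 + 1), so t ≡ 3·1 = 3 ≡ 3 (mod 8).
    Then x = 151 + 187·3 = 712, valid modulo lcm(187, 8) = 1496: x ≡ 712 (mod 1496).
  Combine with x ≡ 3 (mod 7); new modulus lcm = 10472.
    Write x = 712 + 1496·t and substitute into x ≡ 3 (mod 7): 1496·t ≡ 3 − 712 = -709 (mod 7).
    Reduce coefficients mod 7: 5·t ≡ 5 (mod 7).
    The inverse of 5 mod 7 is 3 (since 5·3 = 15 = 2·7 + 1), so t ≡ 3·5 = 15 ≡ 1 (mod 7).
    Then x = 712 + 1496·1 = 2208, valid modulo lcm(1496, 7) = 10472: x ≡ 2208 (mod 10472).
Verify against each original: 2208 mod 11 = 8, 2208 mod 17 = 15, 2208 mod 8 = 0, 2208 mod 7 = 3.

x ≡ 2208 (mod 10472).


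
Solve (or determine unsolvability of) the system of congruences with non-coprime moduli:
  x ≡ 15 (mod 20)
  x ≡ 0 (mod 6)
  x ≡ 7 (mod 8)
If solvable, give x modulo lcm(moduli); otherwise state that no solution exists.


Moduli 20, 6, 8 are not pairwise coprime, so CRT works modulo lcm(m_i) when all pairwise compatibility conditions hold.
Pairwise compatibility: gcd(m_i, m_j) must divide a_i - a_j for every pair.
Merge one congruence at a time:
  Start: x ≡ 15 (mod 20).
  Combine with x ≡ 0 (mod 6): gcd(20, 6) = 2, and 0 - 15 = -15 is NOT divisible by 2.
    ⇒ system is inconsistent (no integer solution).

No solution (the system is inconsistent).


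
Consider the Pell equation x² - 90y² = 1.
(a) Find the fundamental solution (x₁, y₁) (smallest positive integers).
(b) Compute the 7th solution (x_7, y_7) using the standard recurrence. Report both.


Step 1: Find the fundamental solution (x₁, y₁) of x² - 90y² = 1.
  Expand √90 as a continued fraction. a₀ = ⌊√90⌋ = 9; iterate m_{k+1} = d_k·a_k − m_k, d_{k+1} = (90 − m_{k+1}²)/d_k, a_{k+1} = ⌊(a₀ + m_{k+1})/d_{k+1}⌋ (starting m₀ = 0, d₀ = 1), with convergents p_k = a_k·p_{k-1} + p_{k-2}, q_k = a_k·q_{k-1} + q_{k-2} (p₋₁ = 1, q₋₁ = 0):
  k = 0: a₀ = 9; p₀/q₀ = 9/1; p₀² − 90·q₀² = 81 − 90 = -9.
  k = 1: m = 9, d = 9, a = ⌊(9 + 9)/9⌋ = 2; p/q = (2·9 + 1)/(2·1 + 0) = 19/2; p² − 90·q² = 361 − 360 = 1.
  The first convergent with p² − 90·q² = 1 gives the fundamental solution (x₁, y₁) = (19, 2).
Step 2: Apply the recurrence (x_{n+1}, y_{n+1}) = (x₁x_n + 90y₁y_n, x₁y_n + y₁x_n) repeatedly.
  From (x_1, y_1) = (19, 2): x_2 = 19·19 + 90·2·2 = 721; y_2 = 19·2 + 2·19 = 76.
  From (x_2, y_2) = (721, 76): x_3 = 19·721 + 90·2·76 = 27379; y_3 = 19·76 + 2·721 = 2886.
  From (x_3, y_3) = (27379, 2886): x_4 = 19·27379 + 90·2·2886 = 1039681; y_4 = 19·2886 + 2·27379 = 109592.
  From (x_4, y_4) = (1039681, 109592): x_5 = 19·1039681 + 90·2·109592 = 39480499; y_5 = 19·109592 + 2·1039681 = 4161610.
  From (x_5, y_5) = (39480499, 4161610): x_6 = 19·39480499 + 90·2·4161610 = 1499219281; y_6 = 19·4161610 + 2·39480499 = 158031588.
  From (x_6, y_6) = (1499219281, 158031588): x_7 = 19·1499219281 + 90·2·158031588 = 56930852179; y_7 = 19·158031588 + 2·1499219281 = 6001038734.
Step 3: Verify x_7² - 90·y_7² = 3241121929827149048041 - 3241121929827149048040 = 1 (should be 1). ✓

(x_1, y_1) = (19, 2); (x_7, y_7) = (56930852179, 6001038734).


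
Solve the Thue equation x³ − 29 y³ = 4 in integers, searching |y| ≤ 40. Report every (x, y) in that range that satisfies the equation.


The equation is x³ - 29y³ = 4. For fixed y, x³ = 29·y³ + 4, so a solution requires the RHS to be a perfect cube.
Strategy: iterate y from -40 to 40, compute RHS = 29·y³ + 4, and check whether it is a (positive or negative) perfect cube.
Check small values of y:
  y = 0: RHS = 4 is not a perfect cube.
  y = 1: RHS = 33 is not a perfect cube.
  y = -1: RHS = -25 is not a perfect cube.
  y = 2: RHS = 236 is not a perfect cube.
  y = -2: RHS = -228 is not a perfect cube.
  y = 3: RHS = 787 is not a perfect cube.
  y = -3: RHS = -779 is not a perfect cube.
Continuing the search up to |y| = 40 finds no solutions either.
No (x, y) in the scanned range satisfies the equation.

No integer solutions with |y| ≤ 40.


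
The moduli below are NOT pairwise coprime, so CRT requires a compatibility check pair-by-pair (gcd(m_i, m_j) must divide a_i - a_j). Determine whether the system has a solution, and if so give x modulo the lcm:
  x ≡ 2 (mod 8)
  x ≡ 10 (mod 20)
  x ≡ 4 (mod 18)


Moduli 8, 20, 18 are not pairwise coprime, so CRT works modulo lcm(m_i) when all pairwise compatibility conditions hold.
Pairwise compatibility: gcd(m_i, m_j) must divide a_i - a_j for every pair.
Merge one congruence at a time:
  Start: x ≡ 2 (mod 8).
  Combine with x ≡ 10 (mod 20): gcd(8, 20) = 4; 10 - 2 = 8, which IS divisible by 4, so compatible.
    Write x = 2 + 8·t and substitute into x ≡ 10 (mod 20): 8·t ≡ 10 − 2 = 8 (mod 20).
    Divide the congruence (and modulus) by g = 4: 2·t ≡ 2 (mod 5).
    The inverse of 2 mod 5 is 3 (since 2·3 = 6 = 1·5 + 1), so t ≡ 3·2 = 6 ≡ 1 (mod 5).
    Then x = 2 + 8·1 = 10, valid modulo lcm(8, 20) = 40: x ≡ 10 (mod 40).
  Combine with x ≡ 4 (mod 18): gcd(40, 18) = 2; 4 - 10 = -6, which IS divisible by 2, so compatible.
    Write x = 10 + 40·t and substitute into x ≡ 4 (mod 18): 40·t ≡ 4 − 10 = -6 (mod 18).
    Divide the congruence (and modulus) by g = 2: 20·t ≡ -3 (mod 9).
    Reduce coefficients mod 9: 2·t ≡ 6 (mod 9).
    The inverse of 2 mod 9 is 5 (since 2·5 = 10 = 1·9 + 1), so t ≡ 5·6 = 30 ≡ 3 (mod 9).
    Then x = 10 + 40·3 = 130, valid modulo lcm(40, 18) = 360: x ≡ 130 (mod 360).
Verify: 130 mod 8 = 2, 130 mod 20 = 10, 130 mod 18 = 4.

x ≡ 130 (mod 360).


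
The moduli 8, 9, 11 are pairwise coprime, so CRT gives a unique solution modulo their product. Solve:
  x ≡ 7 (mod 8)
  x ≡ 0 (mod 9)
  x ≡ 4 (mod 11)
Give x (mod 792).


Moduli 8, 9, 11 are pairwise coprime; by CRT there is a unique solution modulo M = 8 · 9 · 11 = 792.
Solve pairwise, accumulating the modulus:
  Start with x ≡ 7 (mod 8).
  Combine with x ≡ 0 (mod 9): since gcd(8, 9) = 1, we get a unique residue mod 72.
    Write x = 7 + 8·t and substitute into x ≡ 0 (mod 9): 8·t ≡ 0 − 7 = -7 (mod 9).
    Reduce coefficients mod 9: 8·t ≡ 2 (mod 9).
    The inverse of 8 mod 9 is 8 (since 8·8 = 64 = 7·9 + 1), so t ≡ 8·2 = 16 ≡ 7 (mod 9).
    Then x = 7 + 8·7 = 63, valid modulo lcm(8, 9) = 72: x ≡ 63 (mod 72).
  Combine with x ≡ 4 (mod 11): since gcd(72, 11) = 1, we get a unique residue mod 792.
    Write x = 63 + 72·t and substitute into x ≡ 4 (mod 11): 72·t ≡ 4 − 63 = -59 (mod 11).
    Reduce coefficients mod 11: 6·t ≡ 7 (mod 11).
    The inverse of 6 mod 11 is 2 (since 6·2 = 12 = 1·11 + 1), so t ≡ 2·7 = 14 ≡ 3 (mod 11).
    Then x = 63 + 72·3 = 279, valid modulo lcm(72, 11) = 792: x ≡ 279 (mod 792).
Verify: 279 mod 8 = 7 ✓, 279 mod 9 = 0 ✓, 279 mod 11 = 4 ✓.

x ≡ 279 (mod 792).


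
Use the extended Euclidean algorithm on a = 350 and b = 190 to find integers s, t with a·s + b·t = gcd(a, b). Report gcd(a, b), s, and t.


Euclidean algorithm on (350, 190) — divide until remainder is 0:
  350 = 1 · 190 + 160
  190 = 1 · 160 + 30
  160 = 5 · 30 + 10
  30 = 3 · 10 + 0
gcd(350, 190) = 10.
Track Bezout coefficients alongside the remainders: start with r₀ = 350 = a·1 + b·0 (s = 1, t = 0) and r₁ = 190 = a·0 + b·1 (s = 0, t = 1); each new remainder r_{k+1} = r_{k-1} − q_k·r_k inherits s_{k+1} = s_{k-1} − q_k·s_k, t_{k+1} = t_{k-1} − q_k·t_k, so r_k = a·s_k + b·t_k at every step:
  q = 1: r = 160, s = 1 − 1·0 = 1, t = 0 − 1·1 = -1  (check: 350·1 + 190·(-1) = 160)
  q = 1: r = 30, s = 0 − 1·1 = -1, t = 1 − 1·(-1) = 2  (check: 350·(-1) + 190·2 = 30)
  q = 5: r = 10, s = 1 − 5·(-1) = 6, t = -1 − 5·2 = -11  (check: 350·6 + 190·(-11) = 10)
The row with r = 10 (the gcd) gives the Bezout coefficients s = 6, t = -11.
Result: 350 · (6) + 190 · (-11) = 10.

gcd(350, 190) = 10; s = 6, t = -11 (check: 350·6 + 190·(-11) = 10).


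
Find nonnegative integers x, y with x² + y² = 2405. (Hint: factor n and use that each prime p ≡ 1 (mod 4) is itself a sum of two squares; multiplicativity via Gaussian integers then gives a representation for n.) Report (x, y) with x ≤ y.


Step 1: Factor n = 2405 = 5 · 13 · 37.
Step 2: Check the mod-4 condition on each prime factor: 5 ≡ 1 (mod 4), exponent 1; 13 ≡ 1 (mod 4), exponent 1; 37 ≡ 1 (mod 4), exponent 1.
All primes ≡ 3 (mod 4) appear to even exponent (or don't appear), so by the two-squares theorem n IS expressible as a sum of two squares.
Step 3: Build a representation. Here n = 5 · 13 · 37 is a product of primes ≡ 1 (mod 4). Each prime p ≡ 1 (mod 4) is itself a sum of two squares; find a² by testing p − a² for a perfect square:
  5: 5 − 1² = 4 = 2² ⇒ 5 = 1² + 2².
  13: 13 − 1² = 12, 13 − 2² = 9 = 3² ⇒ 13 = 2² + 3².
  37: 37 − 1² = 36 = 6² ⇒ 37 = 1² + 6².
  Combine using the Brahmagupta–Fibonacci identity (a² + b²)(c² + d²) = (ac − bd)² + (ad + bc)² = (ac + bd)² + (ad − bc)²:
  5 · 13 = 65: from (1² + 2²)(2² + 3²), take (1·2 − 2·3, 1·3 + 2·2) = (2 − 6, 3 + 4) = (-4, 7); dropping signs (only squares matter) gives (4, 7); check 4² + 7² = 16 + 49 = 65 ✓.
  65 · 37 = 2405: from (4² + 7²)(1² + 6²), take (4·1 − 7·6, 4·6 + 7·1) = (4 − 42, 24 + 7) = (-38, 31); dropping signs (only squares matter) gives (38, 31); check 38² + 31² = 1444 + 961 = 2405 ✓.
Step 4: Order so x ≤ y and verify: 31² + 38² = 961 + 1444 = 2405 = n. ✓

n = 2405 = 31² + 38² (one valid representation with x ≤ y).


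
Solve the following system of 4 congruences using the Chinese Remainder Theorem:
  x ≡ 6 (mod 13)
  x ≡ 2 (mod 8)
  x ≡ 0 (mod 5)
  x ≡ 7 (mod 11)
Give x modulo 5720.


Product of moduli M = 13 · 8 · 5 · 11 = 5720.
Merge one congruence at a time:
  Start: x ≡ 6 (mod 13).
  Combine with x ≡ 2 (mod 8); new modulus lcm = 104.
    Write x = 6 + 13·t and substitute into x ≡ 2 (mod 8): 13·t ≡ 2 − 6 = -4 (mod 8).
    Reduce coefficients mod 8: 5·t ≡ 4 (mod 8).
    The inverse of 5 mod 8 is 5 (since 5·5 = 25 = 3·8 + 1), so t ≡ 5·4 = 20 ≡ 4 (mod 8).
    Then x = 6 + 13·4 = 58, valid modulo lcm(13, 8) = 104: x ≡ 58 (mod 104).
  Combine with x ≡ 0 (mod 5); new modulus lcm = 520.
    Write x = 58 + 104·t and substitute into x ≡ 0 (mod 5): 104·t ≡ 0 − 58 = -58 (mod 5).
    Reduce coefficients mod 5: 4·t ≡ 2 (mod 5).
    The inverse of 4 mod 5 is 4 (since 4·4 = 16 = 3·5 + 1), so t ≡ 4·2 = 8 ≡ 3 (mod 5).
    Then x = 58 + 104·3 = 370, valid modulo lcm(104, 5) = 520: x ≡ 370 (mod 520).
  Combine with x ≡ 7 (mod 11); new modulus lcm = 5720.
    Write x = 370 + 520·t and substitute into x ≡ 7 (mod 11): 520·t ≡ 7 − 370 = -363 (mod 11).
    Reduce coefficients mod 11: 3·t ≡ 0 (mod 11).
    The inverse of 3 mod 11 is 4 (since 3·4 = 12 = 1·11 + 1), so t ≡ 4·0 = 0 ≡ 0 (mod 11).
    Then x = 370 + 520·0 = 370, valid modulo lcm(520, 11) = 5720: x ≡ 370 (mod 5720).
Verify against each original: 370 mod 13 = 6, 370 mod 8 = 2, 370 mod 5 = 0, 370 mod 11 = 7.

x ≡ 370 (mod 5720).


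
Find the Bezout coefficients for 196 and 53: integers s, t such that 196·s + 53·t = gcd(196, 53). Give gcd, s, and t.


Euclidean algorithm on (196, 53) — divide until remainder is 0:
  196 = 3 · 53 + 37
  53 = 1 · 37 + 16
  37 = 2 · 16 + 5
  16 = 3 · 5 + 1
  5 = 5 · 1 + 0
gcd(196, 53) = 1.
Track Bezout coefficients alongside the remainders: start with r₀ = 196 = a·1 + b·0 (s = 1, t = 0) and r₁ = 53 = a·0 + b·1 (s = 0, t = 1); each new remainder r_{k+1} = r_{k-1} − q_k·r_k inherits s_{k+1} = s_{k-1} − q_k·s_k, t_{k+1} = t_{k-1} − q_k·t_k, so r_k = a·s_k + b·t_k at every step:
  q = 3: r = 37, s = 1 − 3·0 = 1, t = 0 − 3·1 = -3  (check: 196·1 + 53·(-3) = 37)
  q = 1: r = 16, s = 0 − 1·1 = -1, t = 1 − 1·(-3) = 4  (check: 196·(-1) + 53·4 = 16)
  q = 2: r = 5, s = 1 − 2·(-1) = 3, t = -3 − 2·4 = -11  (check: 196·3 + 53·(-11) = 5)
  q = 3: r = 1, s = -1 − 3·3 = -10, t = 4 − 3·(-11) = 37  (check: 196·(-10) + 53·37 = 1)
The row with r = 1 (the gcd) gives the Bezout coefficients s = -10, t = 37.
Result: 196 · (-10) + 53 · (37) = 1.

gcd(196, 53) = 1; s = -10, t = 37 (check: 196·(-10) + 53·37 = 1).


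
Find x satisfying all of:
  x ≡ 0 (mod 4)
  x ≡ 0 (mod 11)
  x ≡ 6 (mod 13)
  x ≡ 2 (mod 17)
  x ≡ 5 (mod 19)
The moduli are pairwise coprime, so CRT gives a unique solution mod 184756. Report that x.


Product of moduli M = 4 · 11 · 13 · 17 · 19 = 184756.
Merge one congruence at a time:
  Start: x ≡ 0 (mod 4).
  Combine with x ≡ 0 (mod 11); new modulus lcm = 44.
    Write x = 0 + 4·t and substitute into x ≡ 0 (mod 11): 4·t ≡ 0 − 0 = 0 (mod 11).
    The inverse of 4 mod 11 is 3 (since 4·3 = 12 = 1·11 + 1), so t ≡ 3·0 = 0 ≡ 0 (mod 11).
    Then x = 0 + 4·0 = 0, valid modulo lcm(4, 11) = 44: x ≡ 0 (mod 44).
  Combine with x ≡ 6 (mod 13); new modulus lcm = 572.
    Write x = 0 + 44·t and substitute into x ≡ 6 (mod 13): 44·t ≡ 6 − 0 = 6 (mod 13).
    Reduce coefficients mod 13: 5·t ≡ 6 (mod 13).
    The inverse of 5 mod 13 is 8 (since 5·8 = 40 = 3·13 + 1), so t ≡ 8·6 = 48 ≡ 9 (mod 13).
    Then x = 0 + 44·9 = 396, valid modulo lcm(44, 13) = 572: x ≡ 396 (mod 572).
  Combine with x ≡ 2 (mod 17); new modulus lcm = 9724.
    Write x = 396 + 572·t and substitute into x ≡ 2 (mod 17): 572·t ≡ 2 − 396 = -394 (mod 17).
    Reduce coefficients mod 17: 11·t ≡ 14 (mod 17).
    The inverse of 11 mod 17 is 14 (since 11·14 = 154 = 9·17 + 1), so t ≡ 14·14 = 196 ≡ 9 (mod 17).
    Then x = 396 + 572·9 = 5544, valid modulo lcm(572, 17) = 9724: x ≡ 5544 (mod 9724).
  Combine with x ≡ 5 (mod 19); new modulus lcm = 184756.
    Write x = 5544 + 9724·t and substitute into x ≡ 5 (mod 19): 9724·t ≡ 5 − 5544 = -5539 (mod 19).
    Reduce coefficients mod 19: 15·t ≡ 9 (mod 19).
    The inverse of 15 mod 19 is 14 (since 15·14 = 210 = 11·19 + 1), so t ≡ 14·9 = 126 ≡ 12 (mod 19).
    Then x = 5544 + 9724·12 = 122232, valid modulo lcm(9724, 19) = 184756: x ≡ 122232 (mod 184756).
Verify against each original: 122232 mod 4 = 0, 122232 mod 11 = 0, 122232 mod 13 = 6, 122232 mod 17 = 2, 122232 mod 19 = 5.

x ≡ 122232 (mod 184756).


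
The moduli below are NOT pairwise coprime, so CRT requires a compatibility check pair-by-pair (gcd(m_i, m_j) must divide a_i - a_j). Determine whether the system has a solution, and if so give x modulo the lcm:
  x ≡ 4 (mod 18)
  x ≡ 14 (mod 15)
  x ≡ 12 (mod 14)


Moduli 18, 15, 14 are not pairwise coprime, so CRT works modulo lcm(m_i) when all pairwise compatibility conditions hold.
Pairwise compatibility: gcd(m_i, m_j) must divide a_i - a_j for every pair.
Merge one congruence at a time:
  Start: x ≡ 4 (mod 18).
  Combine with x ≡ 14 (mod 15): gcd(18, 15) = 3, and 14 - 4 = 10 is NOT divisible by 3.
    ⇒ system is inconsistent (no integer solution).

No solution (the system is inconsistent).


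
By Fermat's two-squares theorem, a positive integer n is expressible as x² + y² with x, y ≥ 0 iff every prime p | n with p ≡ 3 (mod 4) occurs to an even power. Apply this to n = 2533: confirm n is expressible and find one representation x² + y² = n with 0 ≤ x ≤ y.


Step 1: Factor n = 2533 = 17 · 149.
Step 2: Check the mod-4 condition on each prime factor: 17 ≡ 1 (mod 4), exponent 1; 149 ≡ 1 (mod 4), exponent 1.
All primes ≡ 3 (mod 4) appear to even exponent (or don't appear), so by the two-squares theorem n IS expressible as a sum of two squares.
Step 3: Build a representation. Here n = 17 · 149 is a product of primes ≡ 1 (mod 4). Each prime p ≡ 1 (mod 4) is itself a sum of two squares; find a² by testing p − a² for a perfect square:
  17: 17 − 1² = 16 = 4² ⇒ 17 = 1² + 4².
  149: 149 − 1² = 148, 149 − 2² = 145, 149 − 3² = 140, 149 − 4² = 133, 149 − 5² = 124, 149 − 6² = 113, 149 − 7² = 100 = 10² ⇒ 149 = 7² + 10².
  Combine using the Brahmagupta–Fibonacci identity (a² + b²)(c² + d²) = (ac − bd)² + (ad + bc)² = (ac + bd)² + (ad − bc)²:
  17 · 149 = 2533: from (1² + 4²)(7² + 10²), take (1·7 − 4·10, 1·10 + 4·7) = (7 − 40, 10 + 28) = (-33, 38); dropping signs (only squares matter) gives (33, 38); check 33² + 38² = 1089 + 1444 = 2533 ✓.
Step 4: Order so x ≤ y and verify: 33² + 38² = 1089 + 1444 = 2533 = n. ✓

n = 2533 = 33² + 38² (one valid representation with x ≤ y).


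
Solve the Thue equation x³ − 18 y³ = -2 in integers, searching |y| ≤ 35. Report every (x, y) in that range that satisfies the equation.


The equation is x³ - 18y³ = -2. For fixed y, x³ = 18·y³ − 2, so a solution requires the RHS to be a perfect cube.
Strategy: iterate y from -35 to 35, compute RHS = 18·y³ − 2, and check whether it is a (positive or negative) perfect cube.
Check small values of y:
  y = 0: RHS = -2 is not a perfect cube.
  y = 1: RHS = 16 is not a perfect cube.
  y = -1: RHS = -20 is not a perfect cube.
  y = 2: RHS = 142 is not a perfect cube.
  y = -2: RHS = -146 is not a perfect cube.
  y = 3: RHS = 484 is not a perfect cube.
  y = -3: RHS = -488 is not a perfect cube.
Continuing the search up to |y| = 35 finds no solutions either.
No (x, y) in the scanned range satisfies the equation.

No integer solutions with |y| ≤ 35.


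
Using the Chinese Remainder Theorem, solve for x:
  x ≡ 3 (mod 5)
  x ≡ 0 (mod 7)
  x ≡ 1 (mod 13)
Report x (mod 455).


Moduli 5, 7, 13 are pairwise coprime; by CRT there is a unique solution modulo M = 5 · 7 · 13 = 455.
Solve pairwise, accumulating the modulus:
  Start with x ≡ 3 (mod 5).
  Combine with x ≡ 0 (mod 7): since gcd(5, 7) = 1, we get a unique residue mod 35.
    Write x = 3 + 5·t and substitute into x ≡ 0 (mod 7): 5·t ≡ 0 − 3 = -3 (mod 7).
    Reduce coefficients mod 7: 5·t ≡ 4 (mod 7).
    The inverse of 5 mod 7 is 3 (since 5·3 = 15 = 2·7 + 1), so t ≡ 3·4 = 12 ≡ 5 (mod 7).
    Then x = 3 + 5·5 = 28, valid modulo lcm(5, 7) = 35: x ≡ 28 (mod 35).
  Combine with x ≡ 1 (mod 13): since gcd(35, 13) = 1, we get a unique residue mod 455.
    Write x = 28 + 35·t and substitute into x ≡ 1 (mod 13): 35·t ≡ 1 − 28 = -27 (mod 13).
    Reduce coefficients mod 13: 9·t ≡ 12 (mod 13).
    The inverse of 9 mod 13 is 3 (since 9·3 = 27 = 2·13 + 1), so t ≡ 3·12 = 36 ≡ 10 (mod 13).
    Then x = 28 + 35·10 = 378, valid modulo lcm(35, 13) = 455: x ≡ 378 (mod 455).
Verify: 378 mod 5 = 3 ✓, 378 mod 7 = 0 ✓, 378 mod 13 = 1 ✓.

x ≡ 378 (mod 455).


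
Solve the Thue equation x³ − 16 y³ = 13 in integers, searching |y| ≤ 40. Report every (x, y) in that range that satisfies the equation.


The equation is x³ - 16y³ = 13. For fixed y, x³ = 16·y³ + 13, so a solution requires the RHS to be a perfect cube.
Strategy: iterate y from -40 to 40, compute RHS = 16·y³ + 13, and check whether it is a (positive or negative) perfect cube.
Check small values of y:
  y = 0: RHS = 13 is not a perfect cube.
  y = 1: RHS = 29 is not a perfect cube.
  y = -1: RHS = -3 is not a perfect cube.
  y = 2: RHS = 141 is not a perfect cube.
  y = -2: RHS = -115 is not a perfect cube.
  y = 3: RHS = 445 is not a perfect cube.
  y = -3: RHS = -419 is not a perfect cube.
Continuing the search up to |y| = 40 finds no solutions either.
No (x, y) in the scanned range satisfies the equation.

No integer solutions with |y| ≤ 40.


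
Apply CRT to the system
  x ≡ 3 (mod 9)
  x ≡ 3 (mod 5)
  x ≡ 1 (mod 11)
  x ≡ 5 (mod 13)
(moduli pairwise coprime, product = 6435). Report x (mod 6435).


Product of moduli M = 9 · 5 · 11 · 13 = 6435.
Merge one congruence at a time:
  Start: x ≡ 3 (mod 9).
  Combine with x ≡ 3 (mod 5); new modulus lcm = 45.
    Write x = 3 + 9·t and substitute into x ≡ 3 (mod 5): 9·t ≡ 3 − 3 = 0 (mod 5).
    Reduce coefficients mod 5: 4·t ≡ 0 (mod 5).
    The inverse of 4 mod 5 is 4 (since 4·4 = 16 = 3·5 + 1), so t ≡ 4·0 = 0 ≡ 0 (mod 5).
    Then x = 3 + 9·0 = 3, valid modulo lcm(9, 5) = 45: x ≡ 3 (mod 45).
  Combine with x ≡ 1 (mod 11); new modulus lcm = 495.
    Write x = 3 + 45·t and substitute into x ≡ 1 (mod 11): 45·t ≡ 1 − 3 = -2 (mod 11).
    Reduce coefficients mod 11: 1·t ≡ 9 (mod 11).
    So t ≡ 9 (mod 11).
    Then x = 3 + 45·9 = 408, valid modulo lcm(45, 11) = 495: x ≡ 408 (mod 495).
  Combine with x ≡ 5 (mod 13); new modulus lcm = 6435.
    Write x = 408 + 495·t and substitute into x ≡ 5 (mod 13): 495·t ≡ 5 − 408 = -403 (mod 13).
    Reduce coefficients mod 13: 1·t ≡ 0 (mod 13).
    So t ≡ 0 (mod 13).
    Then x = 408 + 495·0 = 408, valid modulo lcm(495, 13) = 6435: x ≡ 408 (mod 6435).
Verify against each original: 408 mod 9 = 3, 408 mod 5 = 3, 408 mod 11 = 1, 408 mod 13 = 5.

x ≡ 408 (mod 6435).


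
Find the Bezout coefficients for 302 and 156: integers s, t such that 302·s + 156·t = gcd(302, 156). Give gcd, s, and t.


Euclidean algorithm on (302, 156) — divide until remainder is 0:
  302 = 1 · 156 + 146
  156 = 1 · 146 + 10
  146 = 14 · 10 + 6
  10 = 1 · 6 + 4
  6 = 1 · 4 + 2
  4 = 2 · 2 + 0
gcd(302, 156) = 2.
Track Bezout coefficients alongside the remainders: start with r₀ = 302 = a·1 + b·0 (s = 1, t = 0) and r₁ = 156 = a·0 + b·1 (s = 0, t = 1); each new remainder r_{k+1} = r_{k-1} − q_k·r_k inherits s_{k+1} = s_{k-1} − q_k·s_k, t_{k+1} = t_{k-1} − q_k·t_k, so r_k = a·s_k + b·t_k at every step:
  q = 1: r = 146, s = 1 − 1·0 = 1, t = 0 − 1·1 = -1  (check: 302·1 + 156·(-1) = 146)
  q = 1: r = 10, s = 0 − 1·1 = -1, t = 1 − 1·(-1) = 2  (check: 302·(-1) + 156·2 = 10)
  q = 14: r = 6, s = 1 − 14·(-1) = 15, t = -1 − 14·2 = -29  (check: 302·15 + 156·(-29) = 6)
  q = 1: r = 4, s = -1 − 1·15 = -16, t = 2 − 1·(-29) = 31  (check: 302·(-16) + 156·31 = 4)
  q = 1: r = 2, s = 15 − 1·(-16) = 31, t = -29 − 1·31 = -60  (check: 302·31 + 156·(-60) = 2)
The row with r = 2 (the gcd) gives the Bezout coefficients s = 31, t = -60.
Result: 302 · (31) + 156 · (-60) = 2.

gcd(302, 156) = 2; s = 31, t = -60 (check: 302·31 + 156·(-60) = 2).


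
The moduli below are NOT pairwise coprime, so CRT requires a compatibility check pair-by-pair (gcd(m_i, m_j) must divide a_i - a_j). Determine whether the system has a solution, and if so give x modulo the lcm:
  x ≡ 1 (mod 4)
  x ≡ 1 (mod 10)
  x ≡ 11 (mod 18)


Moduli 4, 10, 18 are not pairwise coprime, so CRT works modulo lcm(m_i) when all pairwise compatibility conditions hold.
Pairwise compatibility: gcd(m_i, m_j) must divide a_i - a_j for every pair.
Merge one congruence at a time:
  Start: x ≡ 1 (mod 4).
  Combine with x ≡ 1 (mod 10): gcd(4, 10) = 2; 1 - 1 = 0, which IS divisible by 2, so compatible.
    Write x = 1 + 4·t and substitute into x ≡ 1 (mod 10): 4·t ≡ 1 − 1 = 0 (mod 10).
    Divide the congruence (and modulus) by g = 2: 2·t ≡ 0 (mod 5).
    The inverse of 2 mod 5 is 3 (since 2·3 = 6 = 1·5 + 1), so t ≡ 3·0 = 0 ≡ 0 (mod 5).
    Then x = 1 + 4·0 = 1, valid modulo lcm(4, 10) = 20: x ≡ 1 (mod 20).
  Combine with x ≡ 11 (mod 18): gcd(20, 18) = 2; 11 - 1 = 10, which IS divisible by 2, so compatible.
    Write x = 1 + 20·t and substitute into x ≡ 11 (mod 18): 20·t ≡ 11 − 1 = 10 (mod 18).
    Divide the congruence (and modulus) by g = 2: 10·t ≡ 5 (mod 9).
    Reduce coefficients mod 9: 1·t ≡ 5 (mod 9).
    So t ≡ 5 (mod 9).
    Then x = 1 + 20·5 = 101, valid modulo lcm(20, 18) = 180: x ≡ 101 (mod 180).
Verify: 101 mod 4 = 1, 101 mod 10 = 1, 101 mod 18 = 11.

x ≡ 101 (mod 180).


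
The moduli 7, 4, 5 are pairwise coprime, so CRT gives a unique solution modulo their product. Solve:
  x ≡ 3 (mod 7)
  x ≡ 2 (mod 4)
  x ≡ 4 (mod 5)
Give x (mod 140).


Moduli 7, 4, 5 are pairwise coprime; by CRT there is a unique solution modulo M = 7 · 4 · 5 = 140.
Solve pairwise, accumulating the modulus:
  Start with x ≡ 3 (mod 7).
  Combine with x ≡ 2 (mod 4): since gcd(7, 4) = 1, we get a unique residue mod 28.
    Write x = 3 + 7·t and substitute into x ≡ 2 (mod 4): 7·t ≡ 2 − 3 = -1 (mod 4).
    Reduce coefficients mod 4: 3·t ≡ 3 (mod 4).
    The inverse of 3 mod 4 is 3 (since 3·3 = 9 = 2·4 + 1), so t ≡ 3·3 = 9 ≡ 1 (mod 4).
    Then x = 3 + 7·1 = 10, valid modulo lcm(7, 4) = 28: x ≡ 10 (mod 28).
  Combine with x ≡ 4 (mod 5): since gcd(28, 5) = 1, we get a unique residue mod 140.
    Write x = 10 + 28·t and substitute into x ≡ 4 (mod 5): 28·t ≡ 4 − 10 = -6 (mod 5).
    Reduce coefficients mod 5: 3·t ≡ 4 (mod 5).
    The inverse of 3 mod 5 is 2 (since 3·2 = 6 = 1·5 + 1), so t ≡ 2·4 = 8 ≡ 3 (mod 5).
    Then x = 10 + 28·3 = 94, valid modulo lcm(28, 5) = 140: x ≡ 94 (mod 140).
Verify: 94 mod 7 = 3 ✓, 94 mod 4 = 2 ✓, 94 mod 5 = 4 ✓.

x ≡ 94 (mod 140).


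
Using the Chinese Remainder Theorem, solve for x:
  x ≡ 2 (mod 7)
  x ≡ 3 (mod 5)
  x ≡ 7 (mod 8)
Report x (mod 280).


Moduli 7, 5, 8 are pairwise coprime; by CRT there is a unique solution modulo M = 7 · 5 · 8 = 280.
Solve pairwise, accumulating the modulus:
  Start with x ≡ 2 (mod 7).
  Combine with x ≡ 3 (mod 5): since gcd(7, 5) = 1, we get a unique residue mod 35.
    Write x = 2 + 7·t and substitute into x ≡ 3 (mod 5): 7·t ≡ 3 − 2 = 1 (mod 5).
    Reduce coefficients mod 5: 2·t ≡ 1 (mod 5).
    The inverse of 2 mod 5 is 3 (since 2·3 = 6 = 1·5 + 1), so t ≡ 3·1 = 3 ≡ 3 (mod 5).
    Then x = 2 + 7·3 = 23, valid modulo lcm(7, 5) = 35: x ≡ 23 (mod 35).
  Combine with x ≡ 7 (mod 8): since gcd(35, 8) = 1, we get a unique residue mod 280.
    Write x = 23 + 35·t and substitute into x ≡ 7 (mod 8): 35·t ≡ 7 − 23 = -16 (mod 8).
    Reduce coefficients mod 8: 3·t ≡ 0 (mod 8).
    The inverse of 3 mod 8 is 3 (since 3·3 = 9 = 1·8 + 1), so t ≡ 3·0 = 0 ≡ 0 (mod 8).
    Then x = 23 + 35·0 = 23, valid modulo lcm(35, 8) = 280: x ≡ 23 (mod 280).
Verify: 23 mod 7 = 2 ✓, 23 mod 5 = 3 ✓, 23 mod 8 = 7 ✓.

x ≡ 23 (mod 280).


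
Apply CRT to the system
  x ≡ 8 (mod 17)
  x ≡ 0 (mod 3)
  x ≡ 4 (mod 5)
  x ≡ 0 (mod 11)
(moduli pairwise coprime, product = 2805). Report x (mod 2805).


Product of moduli M = 17 · 3 · 5 · 11 = 2805.
Merge one congruence at a time:
  Start: x ≡ 8 (mod 17).
  Combine with x ≡ 0 (mod 3); new modulus lcm = 51.
    Write x = 8 + 17·t and substitute into x ≡ 0 (mod 3): 17·t ≡ 0 − 8 = -8 (mod 3).
    Reduce coefficients mod 3: 2·t ≡ 1 (mod 3).
    The inverse of 2 mod 3 is 2 (since 2·2 = 4 = 1·3 + 1), so t ≡ 2·1 = 2 ≡ 2 (mod 3).
    Then x = 8 + 17·2 = 42, valid modulo lcm(17, 3) = 51: x ≡ 42 (mod 51).
  Combine with x ≡ 4 (mod 5); new modulus lcm = 255.
    Write x = 42 + 51·t and substitute into x ≡ 4 (mod 5): 51·t ≡ 4 − 42 = -38 (mod 5).
    Reduce coefficients mod 5: 1·t ≡ 2 (mod 5).
    So t ≡ 2 (mod 5).
    Then x = 42 + 51·2 = 144, valid modulo lcm(51, 5) = 255: x ≡ 144 (mod 255).
  Combine with x ≡ 0 (mod 11); new modulus lcm = 2805.
    Write x = 144 + 255·t and substitute into x ≡ 0 (mod 11): 255·t ≡ 0 − 144 = -144 (mod 11).
    Reduce coefficients mod 11: 2·t ≡ 10 (mod 11).
    The inverse of 2 mod 11 is 6 (since 2·6 = 12 = 1·11 + 1), so t ≡ 6·10 = 60 ≡ 5 (mod 11).
    Then x = 144 + 255·5 = 1419, valid modulo lcm(255, 11) = 2805: x ≡ 1419 (mod 2805).
Verify against each original: 1419 mod 17 = 8, 1419 mod 3 = 0, 1419 mod 5 = 4, 1419 mod 11 = 0.

x ≡ 1419 (mod 2805).


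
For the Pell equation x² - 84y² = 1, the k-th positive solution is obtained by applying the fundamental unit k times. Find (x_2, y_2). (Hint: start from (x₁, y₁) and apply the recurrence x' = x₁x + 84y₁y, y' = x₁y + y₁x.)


Step 1: Find the fundamental solution (x₁, y₁) of x² - 84y² = 1.
  Expand √84 as a continued fraction. a₀ = ⌊√84⌋ = 9; iterate m_{k+1} = d_k·a_k − m_k, d_{k+1} = (84 − m_{k+1}²)/d_k, a_{k+1} = ⌊(a₀ + m_{k+1})/d_{k+1}⌋ (starting m₀ = 0, d₀ = 1), with convergents p_k = a_k·p_{k-1} + p_{k-2}, q_k = a_k·q_{k-1} + q_{k-2} (p₋₁ = 1, q₋₁ = 0):
  k = 0: a₀ = 9; p₀/q₀ = 9/1; p₀² − 84·q₀² = 81 − 84 = -3.
  k = 1: m = 9, d = 3, a = ⌊(9 + 9)/3⌋ = 6; p/q = (6·9 + 1)/(6·1 + 0) = 55/6; p² − 84·q² = 3025 − 3024 = 1.
  The first convergent with p² − 84·q² = 1 gives the fundamental solution (x₁, y₁) = (55, 6).
Step 2: Apply the recurrence (x_{n+1}, y_{n+1}) = (x₁x_n + 84y₁y_n, x₁y_n + y₁x_n) repeatedly.
  From (x_1, y_1) = (55, 6): x_2 = 55·55 + 84·6·6 = 6049; y_2 = 55·6 + 6·55 = 660.
Step 3: Verify x_2² - 84·y_2² = 36590401 - 36590400 = 1 (should be 1). ✓

(x_1, y_1) = (55, 6); (x_2, y_2) = (6049, 660).


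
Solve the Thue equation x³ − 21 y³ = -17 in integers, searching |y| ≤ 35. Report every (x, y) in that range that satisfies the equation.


The equation is x³ - 21y³ = -17. For fixed y, x³ = 21·y³ − 17, so a solution requires the RHS to be a perfect cube.
Strategy: iterate y from -35 to 35, compute RHS = 21·y³ − 17, and check whether it is a (positive or negative) perfect cube.
Check small values of y:
  y = 0: RHS = -17 is not a perfect cube.
  y = 1: RHS = 4 is not a perfect cube.
  y = -1: RHS = -38 is not a perfect cube.
  y = 2: RHS = 151 is not a perfect cube.
  y = -2: RHS = -185 is not a perfect cube.
  y = 3: RHS = 550 is not a perfect cube.
  y = -3: RHS = -584 is not a perfect cube.
Continuing the search up to |y| = 35 finds no solutions either.
No (x, y) in the scanned range satisfies the equation.

No integer solutions with |y| ≤ 35.


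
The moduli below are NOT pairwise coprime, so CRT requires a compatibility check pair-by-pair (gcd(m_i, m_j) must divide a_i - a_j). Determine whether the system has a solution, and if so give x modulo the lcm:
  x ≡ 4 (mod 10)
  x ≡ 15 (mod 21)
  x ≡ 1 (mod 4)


Moduli 10, 21, 4 are not pairwise coprime, so CRT works modulo lcm(m_i) when all pairwise compatibility conditions hold.
Pairwise compatibility: gcd(m_i, m_j) must divide a_i - a_j for every pair.
Merge one congruence at a time:
  Start: x ≡ 4 (mod 10).
  Combine with x ≡ 15 (mod 21): gcd(10, 21) = 1; 15 - 4 = 11, which IS divisible by 1, so compatible.
    Write x = 4 + 10·t and substitute into x ≡ 15 (mod 21): 10·t ≡ 15 − 4 = 11 (mod 21).
    The inverse of 10 mod 21 is 19 (since 10·19 = 190 = 9·21 + 1), so t ≡ 19·11 = 209 ≡ 20 (mod 21).
    Then x = 4 + 10·20 = 204, valid modulo lcm(10, 21) = 210: x ≡ 204 (mod 210).
  Combine with x ≡ 1 (mod 4): gcd(210, 4) = 2, and 1 - 204 = -203 is NOT divisible by 2.
    ⇒ system is inconsistent (no integer solution).

No solution (the system is inconsistent).


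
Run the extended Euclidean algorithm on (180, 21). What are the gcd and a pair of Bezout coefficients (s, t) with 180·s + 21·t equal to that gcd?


Euclidean algorithm on (180, 21) — divide until remainder is 0:
  180 = 8 · 21 + 12
  21 = 1 · 12 + 9
  12 = 1 · 9 + 3
  9 = 3 · 3 + 0
gcd(180, 21) = 3.
Track Bezout coefficients alongside the remainders: start with r₀ = 180 = a·1 + b·0 (s = 1, t = 0) and r₁ = 21 = a·0 + b·1 (s = 0, t = 1); each new remainder r_{k+1} = r_{k-1} − q_k·r_k inherits s_{k+1} = s_{k-1} − q_k·s_k, t_{k+1} = t_{k-1} − q_k·t_k, so r_k = a·s_k + b·t_k at every step:
  q = 8: r = 12, s = 1 − 8·0 = 1, t = 0 − 8·1 = -8  (check: 180·1 + 21·(-8) = 12)
  q = 1: r = 9, s = 0 − 1·1 = -1, t = 1 − 1·(-8) = 9  (check: 180·(-1) + 21·9 = 9)
  q = 1: r = 3, s = 1 − 1·(-1) = 2, t = -8 − 1·9 = -17  (check: 180·2 + 21·(-17) = 3)
The row with r = 3 (the gcd) gives the Bezout coefficients s = 2, t = -17.
Result: 180 · (2) + 21 · (-17) = 3.

gcd(180, 21) = 3; s = 2, t = -17 (check: 180·2 + 21·(-17) = 3).


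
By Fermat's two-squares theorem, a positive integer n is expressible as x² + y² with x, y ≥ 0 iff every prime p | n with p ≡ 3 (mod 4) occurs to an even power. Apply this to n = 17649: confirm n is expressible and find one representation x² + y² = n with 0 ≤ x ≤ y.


Step 1: Factor n = 17649 = 3^2 · 37 · 53.
Step 2: Check the mod-4 condition on each prime factor: 3 ≡ 3 (mod 4), exponent 2 (must be even); 37 ≡ 1 (mod 4), exponent 1; 53 ≡ 1 (mod 4), exponent 1.
All primes ≡ 3 (mod 4) appear to even exponent (or don't appear), so by the two-squares theorem n IS expressible as a sum of two squares.
Step 3: Build a representation. Group n = k² · m with k = 3 and m = 37 · 53 = 1961 (a product of primes ≡ 1 (mod 4)); a representation of m scales to one of n via (k·x)² + (k·y)² = k²(x² + y²). Each prime p ≡ 1 (mod 4) is itself a sum of two squares; find a² by testing p − a² for a perfect square:
  37: 37 − 1² = 36 = 6² ⇒ 37 = 1² + 6².
  53: 53 − 1² = 52, 53 − 2² = 49 = 7² ⇒ 53 = 2² + 7².
  Combine using the Brahmagupta–Fibonacci identity (a² + b²)(c² + d²) = (ac − bd)² + (ad + bc)² = (ac + bd)² + (ad − bc)²:
  37 · 53 = 1961: from (1² + 6²)(2² + 7²), take (1·2 − 6·7, 1·7 + 6·2) = (2 − 42, 7 + 12) = (-40, 19); dropping signs (only squares matter) gives (40, 19); check 40² + 19² = 1600 + 361 = 1961 ✓.
  Scale by k = 3: (3·40, 3·19) = (120, 57).
Step 4: Order so x ≤ y and verify: 57² + 120² = 3249 + 14400 = 17649 = n. ✓

n = 17649 = 57² + 120² (one valid representation with x ≤ y).


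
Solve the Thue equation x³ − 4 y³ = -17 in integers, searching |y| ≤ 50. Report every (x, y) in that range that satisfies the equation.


The equation is x³ - 4y³ = -17. For fixed y, x³ = 4·y³ − 17, so a solution requires the RHS to be a perfect cube.
Strategy: iterate y from -50 to 50, compute RHS = 4·y³ − 17, and check whether it is a (positive or negative) perfect cube.
Check small values of y:
  y = 0: RHS = -17 is not a perfect cube.
  y = 1: RHS = -13 is not a perfect cube.
  y = -1: RHS = -21 is not a perfect cube.
  y = 2: RHS = 15 is not a perfect cube.
  y = -2: RHS = -49 is not a perfect cube.
  y = 3: RHS = 91 is not a perfect cube.
  y = -3: RHS = -125 = (-5)³ ⇒ x = -5 works.
Continuing the search up to |y| = 50 finds no further solutions beyond those listed.
Collected solutions: (-5, -3).

Solutions (with |y| ≤ 50): (-5, -3).


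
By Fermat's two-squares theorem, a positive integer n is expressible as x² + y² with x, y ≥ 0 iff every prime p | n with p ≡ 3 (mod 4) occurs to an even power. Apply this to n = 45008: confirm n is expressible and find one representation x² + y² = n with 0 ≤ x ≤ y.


Step 1: Factor n = 45008 = 2^4 · 29 · 97.
Step 2: Check the mod-4 condition on each prime factor: 2 = 2 (special); 29 ≡ 1 (mod 4), exponent 1; 97 ≡ 1 (mod 4), exponent 1.
All primes ≡ 3 (mod 4) appear to even exponent (or don't appear), so by the two-squares theorem n IS expressible as a sum of two squares.
Step 3: Build a representation. Group n = k² · m with k = 4 and m = 29 · 97 = 2813 (a product of primes ≡ 1 (mod 4)); a representation of m scales to one of n via (k·x)² + (k·y)² = k²(x² + y²). Each prime p ≡ 1 (mod 4) is itself a sum of two squares; find a² by testing p − a² for a perfect square:
  29: 29 − 1² = 28, 29 − 2² = 25 = 5² ⇒ 29 = 2² + 5².
  97: 97 − 1² = 96, 97 − 2² = 93, 97 − 3² = 88, 97 − 4² = 81 = 9² ⇒ 97 = 4² + 9².
  Combine using the Brahmagupta–Fibonacci identity (a² + b²)(c² + d²) = (ac − bd)² + (ad + bc)² = (ac + bd)² + (ad − bc)²:
  29 · 97 = 2813: from (2² + 5²)(4² + 9²), take (2·4 − 5·9, 2·9 + 5·4) = (8 − 45, 18 + 20) = (-37, 38); dropping signs (only squares matter) gives (37, 38); check 37² + 38² = 1369 + 1444 = 2813 ✓.
  Scale by k = 4: (4·37, 4·38) = (148, 152).
Step 4: Order so x ≤ y and verify: 148² + 152² = 21904 + 23104 = 45008 = n. ✓

n = 45008 = 148² + 152² (one valid representation with x ≤ y).
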